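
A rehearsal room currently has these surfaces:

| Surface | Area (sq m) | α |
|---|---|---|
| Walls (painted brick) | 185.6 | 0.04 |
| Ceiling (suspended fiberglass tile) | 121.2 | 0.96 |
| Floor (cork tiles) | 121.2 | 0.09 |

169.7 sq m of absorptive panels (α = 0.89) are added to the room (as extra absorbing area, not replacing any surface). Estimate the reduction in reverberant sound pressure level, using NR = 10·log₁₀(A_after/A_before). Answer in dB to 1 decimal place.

3.3 dB

Summing Sᵢαᵢ: 7.424 + 116.352 + 10.908 → A_before = 134.684 sabins.
Treatment contributes 169.7·0.89 = 151.033 sabins.
A_after = 134.684 + 151.033 = 285.717 sabins.
Reduction = 10 log₁₀(A_after/A_before) = 10 log₁₀(2.1214) = 3.3 dB.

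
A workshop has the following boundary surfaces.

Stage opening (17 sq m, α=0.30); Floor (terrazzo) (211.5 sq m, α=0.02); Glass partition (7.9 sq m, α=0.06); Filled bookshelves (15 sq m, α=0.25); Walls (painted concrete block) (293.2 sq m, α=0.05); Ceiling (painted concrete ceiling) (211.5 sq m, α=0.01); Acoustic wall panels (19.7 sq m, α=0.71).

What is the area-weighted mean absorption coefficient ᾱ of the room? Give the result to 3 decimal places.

0.057

Total surface area S = 775.8 sq m.
Σ(Sᵢαᵢ) = 17×0.30 + 211.5×0.02 + 7.9×0.06 + 15×0.25 + 293.2×0.05 + 211.5×0.01 + 19.7×0.71 = 44.316.
ᾱ = 44.316 / 775.8 = 0.057.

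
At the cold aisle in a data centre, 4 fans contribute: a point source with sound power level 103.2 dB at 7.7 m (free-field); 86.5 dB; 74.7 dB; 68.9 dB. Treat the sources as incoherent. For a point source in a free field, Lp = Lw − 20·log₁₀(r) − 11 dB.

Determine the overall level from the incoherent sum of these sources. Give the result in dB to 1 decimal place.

87.1 dB

Source at 7.7 m: Lp = 103.2 − 20·log₁₀(7.7) − 11 = 74.5 dB.
Converting to relative power and adding: 10^(74.5/10) + 10^(86.5/10) + 10^(74.7/10) + 10^(68.9/10) = 5.121e+08.
Back to dB: 10·log₁₀ Σ = 87.1 dB.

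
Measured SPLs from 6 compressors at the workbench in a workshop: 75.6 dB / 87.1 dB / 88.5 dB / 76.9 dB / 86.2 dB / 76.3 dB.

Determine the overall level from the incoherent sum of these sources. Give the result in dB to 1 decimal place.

92.5 dB

Sum in the linear (power) domain: Σ 10^(Lᵢ/10) = 10^(75.6/10) + 10^(87.1/10) + 10^(88.5/10) + 10^(76.9/10) + 10^(86.2/10) + 10^(76.3/10) = 1.766e+09.
L_total = 10·log₁₀(1.766e+09) = 92.5 dB.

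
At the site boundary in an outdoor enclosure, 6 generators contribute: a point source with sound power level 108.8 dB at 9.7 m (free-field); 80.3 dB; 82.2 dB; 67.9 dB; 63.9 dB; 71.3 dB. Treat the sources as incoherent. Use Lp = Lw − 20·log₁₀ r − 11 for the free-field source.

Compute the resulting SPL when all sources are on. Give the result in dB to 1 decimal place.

Source at 9.7 m: Lp = 108.8 − 20·log₁₀(9.7) − 11 = 78.1 dB.
Sum in the linear (power) domain: Σ 10^(Lᵢ/10) = 10^(78.1/10) + 10^(80.3/10) + 10^(82.2/10) + 10^(67.9/10) + 10^(63.9/10) + 10^(71.3/10) = 3.598e+08.
L_total = 10·log₁₀(3.598e+08) = 85.6 dB.

85.6 dB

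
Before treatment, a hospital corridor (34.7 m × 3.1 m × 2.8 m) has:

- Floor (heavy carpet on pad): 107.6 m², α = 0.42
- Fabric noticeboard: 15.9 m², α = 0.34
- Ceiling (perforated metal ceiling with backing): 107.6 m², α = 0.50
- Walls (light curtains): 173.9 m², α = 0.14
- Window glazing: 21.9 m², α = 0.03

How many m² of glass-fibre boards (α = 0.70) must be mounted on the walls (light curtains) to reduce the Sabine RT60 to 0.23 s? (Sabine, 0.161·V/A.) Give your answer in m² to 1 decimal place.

Equivalent absorption area: A₁ = 107.6×0.42 + 15.9×0.34 + 107.6×0.50 + 173.9×0.14 + 21.9×0.03 = 129.401 m².
V = 301.196 m³. Target absorption A₂ = 0.161 × 301.196 / 0.23 = 210.837 sabins.
ΔA needed = 210.837 − 129.401 = 81.436 sabins.
Each m² of panel replacing the walls (light curtains) adds (0.70 − 0.14) = 0.56 sabins.
Panel area = 81.436 / 0.56 = 145.4 m².

145.4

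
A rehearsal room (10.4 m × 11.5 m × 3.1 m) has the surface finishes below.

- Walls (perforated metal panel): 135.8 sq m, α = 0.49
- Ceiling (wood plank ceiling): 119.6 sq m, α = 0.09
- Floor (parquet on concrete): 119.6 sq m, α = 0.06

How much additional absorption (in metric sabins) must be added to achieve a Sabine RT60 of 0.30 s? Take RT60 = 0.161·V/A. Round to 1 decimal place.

Total absorption A₁ = 135.8*0.49 + 119.6*0.09 + 119.6*0.06
  = 66.542 + 10.764 + 7.176 = 84.482 sq m sabins.
For T = 0.30 s, need A₂ = 0.161·V/T = 0.161·370.76/0.30 = 198.975 sabins.
ΔA = A₂ − A₁ = 198.975 − 84.482 = 114.5 sabins.

114.5 sabins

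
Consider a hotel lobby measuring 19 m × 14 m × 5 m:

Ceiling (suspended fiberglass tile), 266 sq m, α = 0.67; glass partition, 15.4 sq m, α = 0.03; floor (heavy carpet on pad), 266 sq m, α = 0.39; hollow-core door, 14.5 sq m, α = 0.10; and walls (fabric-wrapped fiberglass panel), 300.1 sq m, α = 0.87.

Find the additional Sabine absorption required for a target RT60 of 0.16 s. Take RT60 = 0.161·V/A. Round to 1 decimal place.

793.4 sabins

Total absorption A₁ = 266·0.67 + 15.4·0.03 + 266·0.39 + 14.5·0.10 + 300.1·0.87
  = 178.220 + 0.462 + 103.740 + 1.450 + 261.087 = 544.959 sq m sabins.
For T = 0.16 s, need A₂ = 0.161·V/T = 0.161·1330/0.16 = 1338.312 sabins.
Additional absorption ΔA = 1338.312 − 544.959 = 793.4 sabins.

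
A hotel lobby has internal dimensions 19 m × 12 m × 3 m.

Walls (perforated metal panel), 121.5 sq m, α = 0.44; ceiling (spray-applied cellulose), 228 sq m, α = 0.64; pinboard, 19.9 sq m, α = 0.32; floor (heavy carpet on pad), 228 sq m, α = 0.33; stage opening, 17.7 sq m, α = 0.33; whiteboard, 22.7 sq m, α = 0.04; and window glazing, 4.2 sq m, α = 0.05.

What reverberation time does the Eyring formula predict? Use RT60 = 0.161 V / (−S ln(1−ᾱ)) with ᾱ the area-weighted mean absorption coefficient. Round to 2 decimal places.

0.29 s

Total surface area S = 121.5 + 228 + 19.9 + 228 + 17.7 + 22.7 + 4.2 = 642.0 sq m.
Σ(Sᵢαᵢ) = 121.5×0.44 + 228×0.64 + 19.9×0.32 + 228×0.33 + 17.7×0.33 + 22.7×0.04 + 4.2×0.05 = 287.947.
ᾱ = 287.947 / 642.0 = 0.4485.
−S·ln(1−ᾱ) = −642.0 × ln(1 − 0.4485) = 382.063.
V = 19 × 12 × 3 = 684 m³.
RT60 = 0.161 × 684 / 382.063 = 0.29 s.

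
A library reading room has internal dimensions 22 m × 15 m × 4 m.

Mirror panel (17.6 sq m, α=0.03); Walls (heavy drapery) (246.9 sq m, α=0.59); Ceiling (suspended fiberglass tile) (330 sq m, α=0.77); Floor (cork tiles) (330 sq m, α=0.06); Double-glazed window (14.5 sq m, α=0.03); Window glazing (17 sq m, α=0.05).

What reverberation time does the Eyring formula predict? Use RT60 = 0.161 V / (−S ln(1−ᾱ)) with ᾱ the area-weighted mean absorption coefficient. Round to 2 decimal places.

0.38 seconds

S = Σ Sᵢ = 956.0 sq m.
Absorption A = 17.6·0.03 + 246.9·0.59 + 330·0.77 + 330·0.06 + 14.5·0.03 + 17·0.05 = 421.384 sabins.
Mean coefficient ᾱ = A/S = 0.4408.
−S·ln(1−ᾱ) = −956.0 × ln(1 − 0.4408) = 555.673.
V = 22 × 15 × 4 = 1320 m³.
T = 0.161·V/[−S·ln(1−ᾱ)] = 0.161·1320/555.673 = 0.38 s.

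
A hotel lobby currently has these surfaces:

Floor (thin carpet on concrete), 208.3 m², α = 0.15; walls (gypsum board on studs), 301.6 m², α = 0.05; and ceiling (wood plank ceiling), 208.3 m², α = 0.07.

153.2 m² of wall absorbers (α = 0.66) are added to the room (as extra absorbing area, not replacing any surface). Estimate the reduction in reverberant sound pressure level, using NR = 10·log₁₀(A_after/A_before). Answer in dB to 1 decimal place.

Summing Sᵢαᵢ: 31.245 + 15.080 + 14.581 → A_before = 60.906 sabins.
Added absorption = 153.2 × 0.66 = 101.112 sabins.
A_after = 60.906 + 101.112 = 162.018 sabins.
Reduction = 10 log₁₀(A_after/A_before) = 10 log₁₀(2.6601) = 4.2 dB.

4.2 dB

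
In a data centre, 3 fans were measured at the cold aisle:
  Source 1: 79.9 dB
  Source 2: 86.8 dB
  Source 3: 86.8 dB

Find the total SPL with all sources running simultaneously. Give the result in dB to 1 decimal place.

Converting to relative power and adding: 10^(79.9/10) + 10^(86.8/10) + 10^(86.8/10) = 1.055e+09.
Back to dB: 10·log₁₀ Σ = 90.2 dB.

90.2 dB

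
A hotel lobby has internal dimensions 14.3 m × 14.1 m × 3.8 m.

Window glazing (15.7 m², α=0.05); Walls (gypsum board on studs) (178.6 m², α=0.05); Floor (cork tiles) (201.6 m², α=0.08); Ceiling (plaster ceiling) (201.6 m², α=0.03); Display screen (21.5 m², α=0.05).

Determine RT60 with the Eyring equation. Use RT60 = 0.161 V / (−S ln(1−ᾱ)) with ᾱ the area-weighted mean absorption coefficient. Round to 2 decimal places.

S = Σ Sᵢ = 619.0 m².
Absorption A = 15.7×0.05 + 178.6×0.05 + 201.6×0.08 + 201.6×0.03 + 21.5×0.05 = 32.966 sabins.
ᾱ = 32.966 / 619.0 = 0.0533.
Eyring denominator: −S ln(1−ᾱ) = 33.905.
V = 14.3 × 14.1 × 3.8 = 766.194 m³.
T = 0.161·V/[−S·ln(1−ᾱ)] = 0.161·766.194/33.905 = 3.64 s.

3.64 sec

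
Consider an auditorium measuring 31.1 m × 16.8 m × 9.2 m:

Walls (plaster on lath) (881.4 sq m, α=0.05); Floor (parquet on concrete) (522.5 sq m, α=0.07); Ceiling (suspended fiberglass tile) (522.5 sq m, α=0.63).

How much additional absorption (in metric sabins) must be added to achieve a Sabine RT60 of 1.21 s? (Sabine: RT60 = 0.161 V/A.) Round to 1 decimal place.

229.8 sabins

Summing Sᵢαᵢ: 44.070 + 36.575 + 329.175 → A₁ = 409.820 sabins.
V = 4806.816 m³. Required absorption A₂ = 0.161 × 4806.816 / 1.21 = 639.585 sabins.
ΔA = A₂ − A₁ = 639.585 − 409.820 = 229.8 sabins.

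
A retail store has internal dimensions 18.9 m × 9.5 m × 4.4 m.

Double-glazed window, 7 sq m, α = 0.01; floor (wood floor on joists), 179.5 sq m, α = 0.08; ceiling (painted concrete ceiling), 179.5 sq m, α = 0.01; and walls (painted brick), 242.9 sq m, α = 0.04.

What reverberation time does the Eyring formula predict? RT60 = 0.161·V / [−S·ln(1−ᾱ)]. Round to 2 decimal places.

Total surface area S = 7 + 179.5 + 179.5 + 242.9 = 608.9 sq m.
Absorption A = 7×0.01 + 179.5×0.08 + 179.5×0.01 + 242.9×0.04 = 25.941 sabins.
Mean coefficient ᾱ = A/S = 0.0426.
−S·ln(1−ᾱ) = −608.9 × ln(1 − 0.0426) = 26.508.
V = 18.9 × 9.5 × 4.4 = 790.02 m³.
T = 0.161·V/[−S·ln(1−ᾱ)] = 0.161·790.02/26.508 = 4.80 s.

4.80 s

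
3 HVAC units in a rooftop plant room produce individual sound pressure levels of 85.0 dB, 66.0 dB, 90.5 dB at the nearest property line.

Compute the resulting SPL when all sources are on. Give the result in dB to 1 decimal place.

Σ 10^(Lᵢ/10) = 1.442e+09.
Combined level = 10 log₁₀(1.442e+09) = 91.6 dB.

91.6 dB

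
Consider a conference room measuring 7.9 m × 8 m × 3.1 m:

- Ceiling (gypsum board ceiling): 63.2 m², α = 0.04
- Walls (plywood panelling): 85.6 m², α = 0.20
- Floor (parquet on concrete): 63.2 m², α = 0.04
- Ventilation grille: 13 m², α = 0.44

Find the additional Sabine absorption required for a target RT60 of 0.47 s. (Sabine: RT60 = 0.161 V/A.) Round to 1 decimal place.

39.2 sabins

A₁ = Σ Sᵢαᵢ = 63.2·0.04 + 85.6·0.20 + 63.2·0.04 + 13·0.44 = 27.896 sabins.
Target A₂ = 0.161·195.92/0.47 = 67.113 sabins (V = 195.92 m³).
Shortfall: 67.113 − 27.896 = 39.2 sabins.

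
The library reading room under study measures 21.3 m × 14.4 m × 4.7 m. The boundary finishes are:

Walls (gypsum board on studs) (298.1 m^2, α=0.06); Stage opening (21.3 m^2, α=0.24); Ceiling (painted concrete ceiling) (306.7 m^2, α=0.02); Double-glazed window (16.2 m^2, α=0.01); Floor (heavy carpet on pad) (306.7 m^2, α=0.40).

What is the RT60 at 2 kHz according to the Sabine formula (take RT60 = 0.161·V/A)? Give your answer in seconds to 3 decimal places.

Equivalent absorption area: A = 298.1×0.06 + 21.3×0.24 + 306.7×0.02 + 16.2×0.01 + 306.7×0.40 = 151.974 m^2.
Room volume: 1441.584 m³.
Sabine: RT60 = 0.161 × 1441.584 / 151.974 = 1.527 s.

1.527 seconds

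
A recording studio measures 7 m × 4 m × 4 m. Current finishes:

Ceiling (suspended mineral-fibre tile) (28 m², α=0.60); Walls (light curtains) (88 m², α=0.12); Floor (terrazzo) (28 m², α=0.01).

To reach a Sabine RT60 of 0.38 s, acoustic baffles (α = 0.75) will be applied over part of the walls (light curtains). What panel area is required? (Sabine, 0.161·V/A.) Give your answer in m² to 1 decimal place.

Total absorption A₁ = 28*0.60 + 88*0.12 + 28*0.01
  = 16.800 + 10.560 + 0.280 = 27.640 m² sabins.
Required A₂ = 0.161·112/0.38 = 47.453 sabins.
Absorption to add: 47.453 − 27.640 = 19.813 sabins.
Net gain per m²: Δα = 0.75 − 0.12 = 0.63.
Panel area = 19.813 / 0.63 = 31.4 m².

31.4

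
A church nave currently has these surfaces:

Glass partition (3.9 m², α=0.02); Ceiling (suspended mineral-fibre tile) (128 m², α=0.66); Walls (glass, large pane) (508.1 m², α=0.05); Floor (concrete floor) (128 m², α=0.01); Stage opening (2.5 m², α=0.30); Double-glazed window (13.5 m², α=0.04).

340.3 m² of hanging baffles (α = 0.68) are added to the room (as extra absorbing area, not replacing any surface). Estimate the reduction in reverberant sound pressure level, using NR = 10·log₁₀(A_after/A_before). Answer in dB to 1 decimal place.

4.9 dB

Total absorption A_before = 3.9*0.02 + 128*0.66 + 508.1*0.05 + 128*0.01 + 2.5*0.30 + 13.5*0.04
  = 0.078 + 84.480 + 25.405 + 1.280 + 0.750 + 0.540 = 112.533 m² sabins.
Added absorption = 340.3 × 0.68 = 231.404 sabins.
New total A_after = 343.937 sabins.
Reduction = 10 log₁₀(A_after/A_before) = 10 log₁₀(3.0563) = 4.9 dB.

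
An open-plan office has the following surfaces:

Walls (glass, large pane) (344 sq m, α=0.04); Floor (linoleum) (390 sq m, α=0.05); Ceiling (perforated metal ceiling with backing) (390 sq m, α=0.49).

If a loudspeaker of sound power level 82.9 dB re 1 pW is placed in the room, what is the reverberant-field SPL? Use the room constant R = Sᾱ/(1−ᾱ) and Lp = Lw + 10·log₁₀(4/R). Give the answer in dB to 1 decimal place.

Σ(Sᵢαᵢ) = 344×0.04 + 390×0.05 + 390×0.49 = 224.360; total area S = 1124.0 sq m.
ᾱ = 0.1996, so room constant R = A/(1−ᾱ) = 280.310 sq m.
Lp = Lw + 10 log₁₀(4/R) = 82.9 -18.46 = 64.4 dB.

64.4 dB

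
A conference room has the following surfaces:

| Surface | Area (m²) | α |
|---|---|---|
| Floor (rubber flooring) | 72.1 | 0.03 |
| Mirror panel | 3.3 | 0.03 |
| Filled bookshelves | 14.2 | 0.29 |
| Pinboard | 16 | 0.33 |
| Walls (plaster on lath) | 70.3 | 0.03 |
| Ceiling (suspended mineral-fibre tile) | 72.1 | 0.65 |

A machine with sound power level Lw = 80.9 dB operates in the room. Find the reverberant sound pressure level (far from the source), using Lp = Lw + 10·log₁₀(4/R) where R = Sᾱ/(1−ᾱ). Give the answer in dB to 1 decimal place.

67.9 dB

A = 60.634 sabins; S = 248.0 m².
ᾱ = 60.634/248.0 = 0.2445; R = Sᾱ/(1−ᾱ) = 60.634/(1−0.2445) = 80.257 m².
Lp = 80.9 + 10·log₁₀(4/80.257) = 80.9 + (-13.02) = 67.9 dB.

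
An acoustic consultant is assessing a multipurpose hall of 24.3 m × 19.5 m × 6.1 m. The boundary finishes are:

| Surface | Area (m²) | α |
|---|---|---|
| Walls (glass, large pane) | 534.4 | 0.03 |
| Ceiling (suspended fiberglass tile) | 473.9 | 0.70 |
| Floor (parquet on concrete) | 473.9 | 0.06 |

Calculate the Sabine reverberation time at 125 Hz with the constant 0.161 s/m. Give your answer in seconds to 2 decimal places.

1.24 sec

A = Σ Sᵢαᵢ = 534.4*0.03 + 473.9*0.70 + 473.9*0.06 = 376.196 sabins.
Room volume: 2890.485 m³.
T = 0.161 V/A = 0.161·2890.485/376.196 = 1.24 s.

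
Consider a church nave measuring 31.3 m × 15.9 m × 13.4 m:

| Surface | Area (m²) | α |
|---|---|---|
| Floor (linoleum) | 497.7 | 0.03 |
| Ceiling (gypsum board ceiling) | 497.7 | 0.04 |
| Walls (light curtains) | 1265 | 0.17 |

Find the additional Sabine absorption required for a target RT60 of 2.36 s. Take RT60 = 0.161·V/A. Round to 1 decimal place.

Summing Sᵢαᵢ: 14.931 + 19.908 + 215.050 → A₁ = 249.889 sabins.
For T = 2.36 s, need A₂ = 0.161·V/T = 0.161·6668.778/2.36 = 454.946 sabins.
Shortfall: 454.946 − 249.889 = 205.1 sabins.

205.1 sabins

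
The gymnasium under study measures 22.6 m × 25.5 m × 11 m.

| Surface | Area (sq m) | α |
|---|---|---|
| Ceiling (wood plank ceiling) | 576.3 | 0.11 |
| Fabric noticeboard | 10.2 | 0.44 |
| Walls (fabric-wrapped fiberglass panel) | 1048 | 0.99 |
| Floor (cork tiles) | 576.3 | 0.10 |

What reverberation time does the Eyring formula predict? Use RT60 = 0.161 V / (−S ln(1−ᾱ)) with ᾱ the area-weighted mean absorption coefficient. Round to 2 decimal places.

0.62 seconds

S = Σ Sᵢ = 2210.8 sq m.
Absorption A = 576.3×0.11 + 10.2×0.44 + 1048×0.99 + 576.3×0.10 = 1163.031 sabins.
Mean coefficient ᾱ = A/S = 0.5261.
−S·ln(1−ᾱ) = −2210.8 × ln(1 − 0.5261) = 1650.935.
V = 22.6 × 25.5 × 11 = 6339.3 m³.
T = 0.161·V/[−S·ln(1−ᾱ)] = 0.161·6339.3/1650.935 = 0.62 s.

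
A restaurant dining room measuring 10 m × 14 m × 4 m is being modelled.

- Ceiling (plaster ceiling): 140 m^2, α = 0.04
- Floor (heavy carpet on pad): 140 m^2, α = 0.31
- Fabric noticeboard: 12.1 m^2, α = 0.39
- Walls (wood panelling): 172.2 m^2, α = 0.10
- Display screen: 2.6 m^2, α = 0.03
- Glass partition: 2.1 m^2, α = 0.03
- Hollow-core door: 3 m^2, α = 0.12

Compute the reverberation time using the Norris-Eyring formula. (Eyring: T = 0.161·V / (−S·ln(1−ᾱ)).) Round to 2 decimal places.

1.16 sec

S = Σ Sᵢ = 472.0 m^2.
Σ(Sᵢαᵢ) = 140·0.04 + 140·0.31 + 12.1·0.39 + 172.2·0.10 + 2.6·0.03 + 2.1·0.03 + 3·0.12 = 71.440.
Mean coefficient ᾱ = A/S = 0.1514.
−S·ln(1−ᾱ) = −472.0 × ln(1 − 0.1514) = 77.487.
V = 10 × 14 × 4 = 560 m³.
T = 0.161·V/[−S·ln(1−ᾱ)] = 0.161·560/77.487 = 1.16 s.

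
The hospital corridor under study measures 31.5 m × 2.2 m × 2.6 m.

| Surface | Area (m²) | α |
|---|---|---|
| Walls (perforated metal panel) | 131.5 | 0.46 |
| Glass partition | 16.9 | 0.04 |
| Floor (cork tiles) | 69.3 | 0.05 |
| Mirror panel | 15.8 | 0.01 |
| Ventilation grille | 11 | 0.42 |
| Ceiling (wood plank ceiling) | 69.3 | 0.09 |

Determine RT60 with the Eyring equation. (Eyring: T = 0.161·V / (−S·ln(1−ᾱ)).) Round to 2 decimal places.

0.34 sec

S = Σ Sᵢ = 313.8 m².
Absorption A = 131.5×0.46 + 16.9×0.04 + 69.3×0.05 + 15.8×0.01 + 11×0.42 + 69.3×0.09 = 75.646 sabins.
ᾱ = 75.646 / 313.8 = 0.2411.
−S·ln(1−ᾱ) = −313.8 × ln(1 − 0.2411) = 86.573.
V = 31.5 × 2.2 × 2.6 = 180.18 m³.
T = 0.161·V/[−S·ln(1−ᾱ)] = 0.161·180.18/86.573 = 0.34 s.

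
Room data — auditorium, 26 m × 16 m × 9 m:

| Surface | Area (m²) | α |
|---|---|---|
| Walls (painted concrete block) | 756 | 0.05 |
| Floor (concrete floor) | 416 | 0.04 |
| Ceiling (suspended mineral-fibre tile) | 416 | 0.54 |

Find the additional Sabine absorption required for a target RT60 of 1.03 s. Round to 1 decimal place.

A₁ = Σ Sᵢαᵢ = 756*0.05 + 416*0.04 + 416*0.54 = 279.080 sabins.
V = 3744 m³. Required absorption A₂ = 0.161 × 3744 / 1.03 = 585.227 sabins.
Shortfall: 585.227 − 279.080 = 306.1 sabins.

306.1 sabins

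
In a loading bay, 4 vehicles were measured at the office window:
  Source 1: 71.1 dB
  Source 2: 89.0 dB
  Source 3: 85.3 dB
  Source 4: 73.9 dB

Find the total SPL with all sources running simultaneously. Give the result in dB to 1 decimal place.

Sum in the linear (power) domain: Σ 10^(Lᵢ/10) = 10^(71.1/10) + 10^(89.0/10) + 10^(85.3/10) + 10^(73.9/10) = 1.171e+09.
L_total = 10·log₁₀(1.171e+09) = 90.7 dB.

90.7 dB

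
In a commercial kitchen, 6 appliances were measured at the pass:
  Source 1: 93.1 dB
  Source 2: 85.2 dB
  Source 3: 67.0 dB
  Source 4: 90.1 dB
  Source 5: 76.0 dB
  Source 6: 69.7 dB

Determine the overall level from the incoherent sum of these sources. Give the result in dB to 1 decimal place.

95.4 dB

Σ 10^(Lᵢ/10) = 3.45e+09.
L_total = 10·log₁₀(3.45e+09) = 95.4 dB.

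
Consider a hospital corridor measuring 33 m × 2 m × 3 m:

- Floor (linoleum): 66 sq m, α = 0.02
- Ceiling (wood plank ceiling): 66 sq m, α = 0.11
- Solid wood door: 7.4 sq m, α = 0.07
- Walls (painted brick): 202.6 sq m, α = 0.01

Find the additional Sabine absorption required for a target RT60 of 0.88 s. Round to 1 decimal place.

25.1 sabins

Equivalent absorption area: A₁ = 66·0.02 + 66·0.11 + 7.4·0.07 + 202.6·0.01 = 11.124 sq m.
V = 198 m³. Required absorption A₂ = 0.161 × 198 / 0.88 = 36.225 sabins.
ΔA = A₂ − A₁ = 36.225 − 11.124 = 25.1 sabins.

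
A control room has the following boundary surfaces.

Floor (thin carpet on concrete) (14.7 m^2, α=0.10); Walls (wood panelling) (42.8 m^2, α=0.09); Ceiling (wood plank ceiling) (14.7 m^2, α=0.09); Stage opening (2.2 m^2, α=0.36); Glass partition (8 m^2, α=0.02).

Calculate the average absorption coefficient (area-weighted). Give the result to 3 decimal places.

Total surface area S = 82.4 m^2.
Weighted sum Σ Sα = 7.597.
ᾱ = 7.597 / 82.4 = 0.092.

0.092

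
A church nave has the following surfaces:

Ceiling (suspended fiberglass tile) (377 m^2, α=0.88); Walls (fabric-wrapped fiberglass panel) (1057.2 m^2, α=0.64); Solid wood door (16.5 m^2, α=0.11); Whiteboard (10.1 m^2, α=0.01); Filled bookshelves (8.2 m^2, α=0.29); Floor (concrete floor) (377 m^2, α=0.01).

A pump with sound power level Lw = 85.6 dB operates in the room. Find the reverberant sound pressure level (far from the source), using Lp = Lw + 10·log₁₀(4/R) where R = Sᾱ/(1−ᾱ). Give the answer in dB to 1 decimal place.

58.1 dB

A = 1016.432 sabins; S = 1846.0 m^2.
ᾱ = 0.5506, so room constant R = A/(1−ᾱ) = 2261.753 m^2.
Lp = 85.6 + 10·log₁₀(4/2261.753) = 85.6 + (-27.52) = 58.1 dB.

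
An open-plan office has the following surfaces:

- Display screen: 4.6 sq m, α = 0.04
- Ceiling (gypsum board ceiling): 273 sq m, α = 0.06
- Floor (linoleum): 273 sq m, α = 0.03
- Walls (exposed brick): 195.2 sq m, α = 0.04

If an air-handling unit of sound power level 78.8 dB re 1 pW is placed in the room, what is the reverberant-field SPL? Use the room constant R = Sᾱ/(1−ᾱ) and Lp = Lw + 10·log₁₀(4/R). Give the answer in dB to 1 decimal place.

Σ(Sᵢαᵢ) = 4.6·0.04 + 273·0.06 + 273·0.03 + 195.2·0.04 = 32.562; total area S = 745.8 sq m.
ᾱ = 0.0437, so room constant R = A/(1−ᾱ) = 34.050 sq m.
Lp = Lw + 10 log₁₀(4/R) = 78.8 -9.30 = 69.5 dB.

69.5 dB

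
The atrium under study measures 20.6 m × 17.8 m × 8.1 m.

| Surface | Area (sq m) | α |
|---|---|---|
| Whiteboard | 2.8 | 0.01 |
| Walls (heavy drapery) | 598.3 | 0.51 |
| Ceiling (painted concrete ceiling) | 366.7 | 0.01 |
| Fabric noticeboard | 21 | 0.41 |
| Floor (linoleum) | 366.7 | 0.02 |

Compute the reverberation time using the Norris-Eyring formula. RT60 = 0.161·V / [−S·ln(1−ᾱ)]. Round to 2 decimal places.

S = Σ Sᵢ = 1355.5 sq m.
Σ(Sᵢαᵢ) = 2.8·0.01 + 598.3·0.51 + 366.7·0.01 + 21·0.41 + 366.7·0.02 = 324.772.
Mean coefficient ᾱ = A/S = 0.2396.
Eyring denominator: −S ln(1−ᾱ) = 371.286.
V = 20.6 × 17.8 × 8.1 = 2970.108 m³.
RT60 = 0.161 × 2970.108 / 371.286 = 1.29 s.

1.29 s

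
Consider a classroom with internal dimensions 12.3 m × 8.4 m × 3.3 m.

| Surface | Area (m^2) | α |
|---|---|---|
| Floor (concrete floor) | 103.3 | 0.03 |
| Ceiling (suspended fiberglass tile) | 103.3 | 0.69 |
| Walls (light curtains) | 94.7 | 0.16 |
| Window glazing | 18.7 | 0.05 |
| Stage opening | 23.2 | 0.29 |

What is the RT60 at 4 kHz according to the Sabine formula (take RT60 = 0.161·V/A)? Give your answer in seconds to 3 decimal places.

A = Σ Sᵢαᵢ = 103.3*0.03 + 103.3*0.69 + 94.7*0.16 + 18.7*0.05 + 23.2*0.29 = 97.191 sabins.
Room volume: 340.956 m³.
T = 0.161 V/A = 0.161·340.956/97.191 = 0.565 s.

0.565 seconds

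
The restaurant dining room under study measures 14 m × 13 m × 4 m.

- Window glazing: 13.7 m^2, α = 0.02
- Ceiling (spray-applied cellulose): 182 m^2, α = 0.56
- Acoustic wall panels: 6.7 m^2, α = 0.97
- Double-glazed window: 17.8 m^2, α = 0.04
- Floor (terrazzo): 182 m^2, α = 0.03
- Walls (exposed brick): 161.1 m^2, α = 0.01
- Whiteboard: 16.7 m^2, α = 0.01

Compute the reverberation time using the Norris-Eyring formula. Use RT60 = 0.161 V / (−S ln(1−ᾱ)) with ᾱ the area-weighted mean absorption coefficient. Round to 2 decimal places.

0.90 s

Total surface area S = 13.7 + 182 + 6.7 + 17.8 + 182 + 161.1 + 16.7 = 580.0 m^2.
Absorption A = 13.7×0.02 + 182×0.56 + 6.7×0.97 + 17.8×0.04 + 182×0.03 + 161.1×0.01 + 16.7×0.01 = 116.643 sabins.
Mean coefficient ᾱ = A/S = 0.2011.
Eyring denominator: −S ln(1−ᾱ) = 130.221.
V = 14 × 13 × 4 = 728 m³.
T = 0.161·V/[−S·ln(1−ᾱ)] = 0.161·728/130.221 = 0.90 s.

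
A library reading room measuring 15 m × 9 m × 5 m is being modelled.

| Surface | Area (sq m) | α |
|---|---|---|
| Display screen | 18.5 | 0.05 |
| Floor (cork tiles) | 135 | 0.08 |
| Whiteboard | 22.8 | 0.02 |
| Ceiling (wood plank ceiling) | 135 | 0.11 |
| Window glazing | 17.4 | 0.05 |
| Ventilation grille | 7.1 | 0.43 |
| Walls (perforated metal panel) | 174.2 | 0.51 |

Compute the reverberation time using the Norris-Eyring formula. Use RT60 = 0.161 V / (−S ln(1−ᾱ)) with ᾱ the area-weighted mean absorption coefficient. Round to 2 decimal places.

0.80 s

S = Σ Sᵢ = 510.0 sq m.
Σ(Sᵢαᵢ) = 18.5×0.05 + 135×0.08 + 22.8×0.02 + 135×0.11 + 17.4×0.05 + 7.1×0.43 + 174.2×0.51 = 119.796.
ᾱ = 119.796 / 510.0 = 0.2349.
−S·ln(1−ᾱ) = −510.0 × ln(1 − 0.2349) = 136.552.
V = 15 × 9 × 5 = 675 m³.
RT60 = 0.161 × 675 / 136.552 = 0.80 s.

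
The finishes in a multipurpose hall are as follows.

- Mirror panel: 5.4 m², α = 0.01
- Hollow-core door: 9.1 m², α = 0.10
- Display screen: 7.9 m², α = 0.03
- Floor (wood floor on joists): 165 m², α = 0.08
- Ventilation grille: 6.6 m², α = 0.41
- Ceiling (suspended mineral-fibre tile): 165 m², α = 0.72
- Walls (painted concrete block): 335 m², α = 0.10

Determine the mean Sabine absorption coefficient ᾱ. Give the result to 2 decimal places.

0.24

Total surface area S = 694.0 m².
Σ(Sᵢαᵢ) = 5.4·0.01 + 9.1·0.10 + 7.9·0.03 + 165·0.08 + 6.6·0.41 + 165·0.72 + 335·0.10 = 169.407.
ᾱ = 169.407 / 694.0 = 0.24.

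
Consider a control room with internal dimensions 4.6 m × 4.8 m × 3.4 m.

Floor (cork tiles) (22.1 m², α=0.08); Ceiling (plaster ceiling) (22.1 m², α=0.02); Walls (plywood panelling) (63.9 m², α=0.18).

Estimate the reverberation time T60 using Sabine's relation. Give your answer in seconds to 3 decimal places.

0.881 s

Summing Sᵢαᵢ: 1.768 + 0.442 + 11.502 → A = 13.712 sabins.
Room volume: 75.072 m³.
RT60 = 0.161 · V / A = 0.161 × 75.072 / 13.712 = 0.881 s.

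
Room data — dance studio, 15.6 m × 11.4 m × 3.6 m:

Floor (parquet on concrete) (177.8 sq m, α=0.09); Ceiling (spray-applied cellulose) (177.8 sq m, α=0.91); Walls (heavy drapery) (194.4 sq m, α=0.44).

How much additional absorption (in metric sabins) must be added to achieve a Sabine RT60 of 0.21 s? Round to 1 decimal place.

Total absorption A₁ = 177.8×0.09 + 177.8×0.91 + 194.4×0.44
  = 16.002 + 161.798 + 85.536 = 263.336 sq m sabins.
Target A₂ = 0.161·640.224/0.21 = 490.838 sabins (V = 640.224 m³).
Additional absorption ΔA = 490.838 − 263.336 = 227.5 sabins.

227.5 sabins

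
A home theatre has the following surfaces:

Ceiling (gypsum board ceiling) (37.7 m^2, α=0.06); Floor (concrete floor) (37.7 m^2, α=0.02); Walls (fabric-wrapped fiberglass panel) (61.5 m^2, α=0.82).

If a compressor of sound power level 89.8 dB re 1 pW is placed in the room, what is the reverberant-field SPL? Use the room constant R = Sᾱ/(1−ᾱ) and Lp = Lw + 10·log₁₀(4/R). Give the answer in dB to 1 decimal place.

Σ(Sᵢαᵢ) = 37.7×0.06 + 37.7×0.02 + 61.5×0.82 = 53.446; total area S = 136.9 m^2.
ᾱ = 53.446/136.9 = 0.3904; R = Sᾱ/(1−ᾱ) = 53.446/(1−0.3904) = 87.674 m^2.
Lp = 89.8 + 10·log₁₀(4/87.674) = 89.8 + (-13.41) = 76.4 dB.

76.4 dB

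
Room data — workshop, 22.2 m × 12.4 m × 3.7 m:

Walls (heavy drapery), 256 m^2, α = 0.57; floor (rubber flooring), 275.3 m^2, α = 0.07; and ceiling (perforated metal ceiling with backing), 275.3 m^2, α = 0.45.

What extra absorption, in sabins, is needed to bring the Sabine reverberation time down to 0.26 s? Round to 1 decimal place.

341.6 sabins

Summing Sᵢαᵢ: 145.920 + 19.271 + 123.885 → A₁ = 289.076 sabins.
For T = 0.26 s, need A₂ = 0.161·V/T = 0.161·1018.536/0.26 = 630.709 sabins.
Shortfall: 630.709 − 289.076 = 341.6 sabins.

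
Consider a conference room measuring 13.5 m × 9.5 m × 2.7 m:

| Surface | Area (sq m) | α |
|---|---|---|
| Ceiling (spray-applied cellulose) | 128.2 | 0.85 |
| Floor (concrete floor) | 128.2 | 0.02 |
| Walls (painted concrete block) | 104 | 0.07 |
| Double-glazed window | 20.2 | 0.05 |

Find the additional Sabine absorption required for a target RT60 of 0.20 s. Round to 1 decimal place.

Equivalent absorption area: A₁ = 128.2×0.85 + 128.2×0.02 + 104×0.07 + 20.2×0.05 = 119.824 sq m.
For T = 0.20 s, need A₂ = 0.161·V/T = 0.161·346.275/0.20 = 278.751 sabins.
ΔA = A₂ − A₁ = 278.751 − 119.824 = 158.9 sabins.

158.9 sabins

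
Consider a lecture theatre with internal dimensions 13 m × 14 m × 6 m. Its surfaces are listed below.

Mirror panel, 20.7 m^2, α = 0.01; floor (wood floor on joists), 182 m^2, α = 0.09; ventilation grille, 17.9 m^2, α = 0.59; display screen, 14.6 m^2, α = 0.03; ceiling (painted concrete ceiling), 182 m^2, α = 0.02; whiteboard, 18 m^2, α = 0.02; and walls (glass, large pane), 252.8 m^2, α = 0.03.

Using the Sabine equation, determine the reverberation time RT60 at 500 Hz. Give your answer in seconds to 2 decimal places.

4.49 s

Total absorption A = 20.7·0.01 + 182·0.09 + 17.9·0.59 + 14.6·0.03 + 182·0.02 + 18·0.02 + 252.8·0.03
  = 0.207 + 16.380 + 10.561 + 0.438 + 3.640 + 0.360 + 7.584 = 39.170 m^2 sabins.
V = 13·14·6 = 1092 m³.
RT60 = 0.161 · V / A = 0.161 × 1092 / 39.170 = 4.49 s.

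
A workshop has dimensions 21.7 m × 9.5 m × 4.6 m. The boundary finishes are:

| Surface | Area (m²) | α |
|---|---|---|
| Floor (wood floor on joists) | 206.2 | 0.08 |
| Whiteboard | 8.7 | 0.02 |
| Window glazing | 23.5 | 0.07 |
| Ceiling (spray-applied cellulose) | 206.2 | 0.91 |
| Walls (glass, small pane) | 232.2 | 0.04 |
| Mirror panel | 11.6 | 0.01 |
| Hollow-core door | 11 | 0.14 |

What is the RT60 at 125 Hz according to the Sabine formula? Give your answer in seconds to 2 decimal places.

0.70 s

Equivalent absorption area: A = 206.2·0.08 + 8.7·0.02 + 23.5·0.07 + 206.2·0.91 + 232.2·0.04 + 11.6·0.01 + 11·0.14 = 216.901 m².
Volume V = 21.7 × 9.5 × 4.6 = 948.29 m³.
Sabine: RT60 = 0.161 × 948.29 / 216.901 = 0.70 s.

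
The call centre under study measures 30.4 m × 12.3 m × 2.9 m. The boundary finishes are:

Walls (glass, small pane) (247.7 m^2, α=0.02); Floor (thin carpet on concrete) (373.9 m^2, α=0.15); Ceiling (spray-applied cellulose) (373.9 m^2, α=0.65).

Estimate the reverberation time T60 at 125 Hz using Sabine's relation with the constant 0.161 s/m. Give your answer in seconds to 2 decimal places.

Equivalent absorption area: A = 247.7*0.02 + 373.9*0.15 + 373.9*0.65 = 304.074 m^2.
V = 30.4·12.3·2.9 = 1084.368 m³.
Sabine: RT60 = 0.161 × 1084.368 / 304.074 = 0.57 s.

0.57 sec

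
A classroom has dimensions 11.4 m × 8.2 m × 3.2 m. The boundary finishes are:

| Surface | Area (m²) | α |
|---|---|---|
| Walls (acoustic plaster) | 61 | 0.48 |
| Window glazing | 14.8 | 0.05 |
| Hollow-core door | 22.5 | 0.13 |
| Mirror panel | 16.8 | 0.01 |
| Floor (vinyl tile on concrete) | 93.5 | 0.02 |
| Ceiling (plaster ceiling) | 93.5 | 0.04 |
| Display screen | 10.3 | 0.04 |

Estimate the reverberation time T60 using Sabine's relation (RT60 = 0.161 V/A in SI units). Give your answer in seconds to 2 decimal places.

Total absorption A = 61*0.48 + 14.8*0.05 + 22.5*0.13 + 16.8*0.01 + 93.5*0.02 + 93.5*0.04 + 10.3*0.04
  = 29.280 + 0.740 + 2.925 + 0.168 + 1.870 + 3.740 + 0.412 = 39.135 m² sabins.
Volume V = 11.4 × 8.2 × 3.2 = 299.136 m³.
T = 0.161 V/A = 0.161·299.136/39.135 = 1.23 s.

1.23 s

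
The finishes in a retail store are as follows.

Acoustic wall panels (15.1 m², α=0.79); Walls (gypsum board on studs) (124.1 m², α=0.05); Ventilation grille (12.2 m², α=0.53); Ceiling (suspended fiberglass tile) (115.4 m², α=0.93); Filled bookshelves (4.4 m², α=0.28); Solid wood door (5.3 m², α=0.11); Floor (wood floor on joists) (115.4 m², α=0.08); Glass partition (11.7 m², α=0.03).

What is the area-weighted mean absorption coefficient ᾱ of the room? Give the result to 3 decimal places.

Total surface area S = 403.6 m².
Σ(Sᵢαᵢ) = 15.1×0.79 + 124.1×0.05 + 12.2×0.53 + 115.4×0.93 + 4.4×0.28 + 5.3×0.11 + 115.4×0.08 + 11.7×0.03 = 143.320.
ᾱ = A/S = 0.355.

0.355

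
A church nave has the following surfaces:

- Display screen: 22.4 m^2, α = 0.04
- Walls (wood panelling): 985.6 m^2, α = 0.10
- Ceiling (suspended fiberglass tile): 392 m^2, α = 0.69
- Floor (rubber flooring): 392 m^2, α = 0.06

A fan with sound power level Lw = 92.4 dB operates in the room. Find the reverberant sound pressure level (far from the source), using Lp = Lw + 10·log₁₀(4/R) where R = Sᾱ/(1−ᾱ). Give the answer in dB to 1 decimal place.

Σ(Sᵢαᵢ) = 22.4·0.04 + 985.6·0.10 + 392·0.69 + 392·0.06 = 393.456; total area S = 1792.0 m^2.
ᾱ = 0.2196, so room constant R = A/(1−ᾱ) = 504.172 m^2.
Lp = Lw + 10 log₁₀(4/R) = 92.4 -21.01 = 71.4 dB.

71.4 dB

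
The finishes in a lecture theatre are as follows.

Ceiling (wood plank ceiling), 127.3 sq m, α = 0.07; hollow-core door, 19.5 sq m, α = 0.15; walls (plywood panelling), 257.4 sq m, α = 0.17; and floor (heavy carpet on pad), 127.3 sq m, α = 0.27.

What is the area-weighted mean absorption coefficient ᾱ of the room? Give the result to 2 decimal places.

0.17

S = Σ Sᵢ = 127.3 + 19.5 + 257.4 + 127.3 = 531.5 sq m.
Σ(Sᵢαᵢ) = 127.3*0.07 + 19.5*0.15 + 257.4*0.17 + 127.3*0.27 = 89.965.
ᾱ = A/S = 0.17.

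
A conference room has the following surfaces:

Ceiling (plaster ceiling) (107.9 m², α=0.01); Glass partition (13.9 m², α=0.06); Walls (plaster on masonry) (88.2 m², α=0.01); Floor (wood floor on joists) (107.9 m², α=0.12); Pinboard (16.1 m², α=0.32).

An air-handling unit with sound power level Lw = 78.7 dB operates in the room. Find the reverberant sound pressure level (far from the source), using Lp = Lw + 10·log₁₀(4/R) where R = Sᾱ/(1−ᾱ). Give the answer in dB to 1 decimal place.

A = 20.895 sabins; S = 334.0 m².
ᾱ = 0.0626, so room constant R = A/(1−ᾱ) = 22.290 m².
Lp = 78.7 + 10·log₁₀(4/22.290) = 78.7 + (-7.46) = 71.2 dB.

71.2 dB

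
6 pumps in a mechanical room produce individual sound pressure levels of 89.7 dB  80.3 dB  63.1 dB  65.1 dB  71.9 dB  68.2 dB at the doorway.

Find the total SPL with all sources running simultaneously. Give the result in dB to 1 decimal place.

Sum in the linear (power) domain: Σ 10^(Lᵢ/10) = 10^(89.7/10) + 10^(80.3/10) + 10^(63.1/10) + 10^(65.1/10) + 10^(71.9/10) + 10^(68.2/10) = 1.068e+09.
Combined level = 10 log₁₀(1.068e+09) = 90.3 dB.

90.3 dB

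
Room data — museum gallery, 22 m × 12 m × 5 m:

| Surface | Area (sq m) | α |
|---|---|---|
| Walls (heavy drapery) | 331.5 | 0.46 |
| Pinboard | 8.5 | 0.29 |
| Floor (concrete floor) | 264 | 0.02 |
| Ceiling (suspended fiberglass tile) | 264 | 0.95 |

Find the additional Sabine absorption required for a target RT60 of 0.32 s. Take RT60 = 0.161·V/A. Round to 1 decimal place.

253.1 sabins

A₁ = Σ Sᵢαᵢ = 331.5·0.46 + 8.5·0.29 + 264·0.02 + 264·0.95 = 411.035 sabins.
For T = 0.32 s, need A₂ = 0.161·V/T = 0.161·1320/0.32 = 664.125 sabins.
ΔA = A₂ − A₁ = 664.125 − 411.035 = 253.1 sabins.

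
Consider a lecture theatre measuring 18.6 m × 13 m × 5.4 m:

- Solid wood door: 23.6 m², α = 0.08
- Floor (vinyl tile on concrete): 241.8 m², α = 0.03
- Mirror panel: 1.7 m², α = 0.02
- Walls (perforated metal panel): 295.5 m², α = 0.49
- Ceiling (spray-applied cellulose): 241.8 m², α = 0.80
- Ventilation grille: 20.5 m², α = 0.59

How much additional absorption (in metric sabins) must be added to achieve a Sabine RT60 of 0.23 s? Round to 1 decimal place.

554.5 sabins

A₁ = Σ Sᵢαᵢ = 23.6×0.08 + 241.8×0.03 + 1.7×0.02 + 295.5×0.49 + 241.8×0.80 + 20.5×0.59 = 359.506 sabins.
For T = 0.23 s, need A₂ = 0.161·V/T = 0.161·1305.72/0.23 = 914.004 sabins.
Additional absorption ΔA = 914.004 − 359.506 = 554.5 sabins.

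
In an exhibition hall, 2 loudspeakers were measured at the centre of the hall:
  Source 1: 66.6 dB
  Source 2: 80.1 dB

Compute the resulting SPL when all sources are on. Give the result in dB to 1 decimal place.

80.3 dB

Σ 10^(Lᵢ/10) = 1.069e+08.
L_total = 10·log₁₀(1.069e+08) = 80.3 dB.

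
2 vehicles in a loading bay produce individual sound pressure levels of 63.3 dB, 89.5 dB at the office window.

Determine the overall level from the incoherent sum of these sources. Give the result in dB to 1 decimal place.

Sum in the linear (power) domain: Σ 10^(Lᵢ/10) = 10^(63.3/10) + 10^(89.5/10) = 8.934e+08.
L_total = 10·log₁₀(8.934e+08) = 89.5 dB.

89.5 dB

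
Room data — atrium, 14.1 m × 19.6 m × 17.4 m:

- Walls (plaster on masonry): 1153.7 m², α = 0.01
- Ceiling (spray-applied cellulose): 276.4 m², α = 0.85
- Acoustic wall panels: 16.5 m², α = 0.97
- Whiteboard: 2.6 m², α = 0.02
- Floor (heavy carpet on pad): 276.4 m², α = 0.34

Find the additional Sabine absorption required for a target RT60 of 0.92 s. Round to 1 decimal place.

485.0 sabins

Total absorption A₁ = 1153.7×0.01 + 276.4×0.85 + 16.5×0.97 + 2.6×0.02 + 276.4×0.34
  = 11.537 + 234.940 + 16.005 + 0.052 + 93.976 = 356.510 m² sabins.
Target A₂ = 0.161·4808.664/0.92 = 841.516 sabins (V = 4808.664 m³).
Additional absorption ΔA = 841.516 − 356.510 = 485.0 sabins.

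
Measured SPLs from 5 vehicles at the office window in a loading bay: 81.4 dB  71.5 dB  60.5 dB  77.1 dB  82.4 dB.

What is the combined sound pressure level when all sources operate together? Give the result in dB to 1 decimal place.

85.8 dB

Σ 10^(Lᵢ/10) = 3.784e+08.
Back to dB: 10·log₁₀ Σ = 85.8 dB.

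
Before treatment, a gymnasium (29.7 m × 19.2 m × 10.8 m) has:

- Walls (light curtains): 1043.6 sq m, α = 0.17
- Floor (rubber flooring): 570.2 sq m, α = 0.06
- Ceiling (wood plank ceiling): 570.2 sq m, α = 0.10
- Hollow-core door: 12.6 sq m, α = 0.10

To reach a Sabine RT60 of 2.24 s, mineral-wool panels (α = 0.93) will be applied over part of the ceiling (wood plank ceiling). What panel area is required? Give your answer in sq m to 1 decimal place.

208.1

Summing Sᵢαᵢ: 177.412 + 34.212 + 57.020 + 1.260 → A₁ = 269.904 sabins.
Required A₂ = 0.161·6158.592/2.24 = 442.649 sabins.
Absorption to add: 442.649 − 269.904 = 172.745 sabins.
Each sq m of panel replacing the ceiling (wood plank ceiling) adds (0.93 − 0.10) = 0.83 sabins.
Area = ΔA/Δα = 172.745/0.83 = 208.1 sq m.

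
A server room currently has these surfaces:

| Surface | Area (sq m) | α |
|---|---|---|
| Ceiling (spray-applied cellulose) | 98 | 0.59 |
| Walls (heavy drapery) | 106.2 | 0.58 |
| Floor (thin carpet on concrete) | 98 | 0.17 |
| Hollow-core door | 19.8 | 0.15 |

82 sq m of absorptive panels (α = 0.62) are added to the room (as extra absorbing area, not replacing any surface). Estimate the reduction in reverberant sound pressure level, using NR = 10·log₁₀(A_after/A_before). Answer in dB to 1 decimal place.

Summing Sᵢαᵢ: 57.820 + 61.596 + 16.660 + 2.970 → A_before = 139.046 sabins.
Treatment contributes 82·0.62 = 50.840 sabins.
A_after = 139.046 + 50.840 = 189.886 sabins.
NR = 10·log₁₀(189.886/139.046) = 1.4 dB.

1.4 dB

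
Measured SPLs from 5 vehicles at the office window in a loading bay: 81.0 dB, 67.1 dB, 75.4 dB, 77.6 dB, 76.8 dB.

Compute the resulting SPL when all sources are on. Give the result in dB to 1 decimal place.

Sum in the linear (power) domain: Σ 10^(Lᵢ/10) = 10^(81.0/10) + 10^(67.1/10) + 10^(75.4/10) + 10^(77.6/10) + 10^(76.8/10) = 2.711e+08.
Combined level = 10 log₁₀(2.711e+08) = 84.3 dB.

84.3 dB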